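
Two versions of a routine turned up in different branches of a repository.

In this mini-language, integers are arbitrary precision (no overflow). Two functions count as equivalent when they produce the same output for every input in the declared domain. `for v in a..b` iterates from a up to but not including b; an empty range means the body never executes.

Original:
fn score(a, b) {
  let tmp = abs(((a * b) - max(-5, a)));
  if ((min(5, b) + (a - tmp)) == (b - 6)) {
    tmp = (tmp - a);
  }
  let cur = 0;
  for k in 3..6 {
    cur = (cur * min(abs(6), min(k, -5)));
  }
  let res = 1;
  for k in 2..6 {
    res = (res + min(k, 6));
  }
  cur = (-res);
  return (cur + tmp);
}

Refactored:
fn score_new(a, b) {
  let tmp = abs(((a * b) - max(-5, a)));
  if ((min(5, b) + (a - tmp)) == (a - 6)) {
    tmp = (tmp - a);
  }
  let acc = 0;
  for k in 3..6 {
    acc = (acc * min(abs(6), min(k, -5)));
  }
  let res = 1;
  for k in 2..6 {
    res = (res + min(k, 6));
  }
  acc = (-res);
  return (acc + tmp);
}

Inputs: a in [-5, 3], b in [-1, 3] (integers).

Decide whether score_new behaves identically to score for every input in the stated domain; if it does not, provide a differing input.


Consider the input a=-3, b=0.
score: tmp := 3 | ((min(5, b) + (a - tmp)) == (b - 6)): true | tmp := 6 | cur := 0 | iter k=3: | cur := 0 | iter k=4: | cur := 0 | iter k=5: | cur := 0 | res := 1 | iter k=2: | res := 3 | iter k=3: | res := 6 | iter k=4: | res := 10 | iter k=5: | res := 15 | cur := -15 | result -9
score_new: tmp := 3 | ((min(5, b) + (a - tmp)) == (a - 6)): false | acc := 0 | iter k=3: | acc := 0 | iter k=4: | acc := 0 | iter k=5: | acc := 0 | res := 1 | iter k=2: | res := 3 | iter k=3: | res := 6 | iter k=4: | res := 10 | iter k=5: | res := 15 | acc := -15 | result -12
-9 != -12, so the rewrite changes behavior.
verdict: not equivalent; witness: a=-3, b=0


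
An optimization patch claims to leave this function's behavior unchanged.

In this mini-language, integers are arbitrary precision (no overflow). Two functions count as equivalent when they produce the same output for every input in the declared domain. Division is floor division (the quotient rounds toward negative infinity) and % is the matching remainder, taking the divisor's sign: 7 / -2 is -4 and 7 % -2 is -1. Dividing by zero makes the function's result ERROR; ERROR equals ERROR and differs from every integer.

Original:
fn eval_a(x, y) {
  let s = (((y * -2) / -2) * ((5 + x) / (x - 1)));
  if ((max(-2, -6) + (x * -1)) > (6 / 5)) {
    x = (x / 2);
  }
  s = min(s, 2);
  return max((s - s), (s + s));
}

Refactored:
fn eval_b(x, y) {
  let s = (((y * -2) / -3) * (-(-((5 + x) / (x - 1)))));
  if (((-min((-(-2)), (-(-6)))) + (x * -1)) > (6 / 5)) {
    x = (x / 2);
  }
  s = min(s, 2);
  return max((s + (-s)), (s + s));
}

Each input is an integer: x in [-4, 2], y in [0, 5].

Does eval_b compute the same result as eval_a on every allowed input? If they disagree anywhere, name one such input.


Evaluate both at x=2, y=1.
eval_a: s becomes 7; next ((max(-2, -6) + (x * -1)) > (6 / 5)) evaluates to false; next s becomes 2; next final value 4
eval_b: s becomes 0; next (((-min((-(-2)), (-(-6)))) + (x * -1)) > (6 / 5)) evaluates to false; next s becomes 0; next final value 0
4 vs 0 — the two versions disagree here.
verdict: not equivalent; witness: x=2, y=1


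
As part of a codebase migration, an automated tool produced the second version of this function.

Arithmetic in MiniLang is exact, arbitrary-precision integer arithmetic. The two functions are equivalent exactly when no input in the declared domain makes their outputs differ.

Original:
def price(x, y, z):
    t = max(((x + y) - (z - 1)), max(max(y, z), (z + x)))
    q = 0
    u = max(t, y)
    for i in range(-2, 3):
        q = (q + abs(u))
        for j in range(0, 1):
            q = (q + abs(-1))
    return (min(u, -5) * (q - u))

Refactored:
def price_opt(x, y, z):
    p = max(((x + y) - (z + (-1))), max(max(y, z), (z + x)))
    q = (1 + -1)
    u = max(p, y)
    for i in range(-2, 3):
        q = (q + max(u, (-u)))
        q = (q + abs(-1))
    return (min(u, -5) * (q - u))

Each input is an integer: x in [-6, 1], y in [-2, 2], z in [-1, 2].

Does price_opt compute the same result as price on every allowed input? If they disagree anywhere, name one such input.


Differences: min/max/abs usage differs; and local variable names differ; and loop structure differs; and constant usage differs; and statement counts differ; and arithmetic usage differs — yet all 160 inputs agree.
verdict: equivalent


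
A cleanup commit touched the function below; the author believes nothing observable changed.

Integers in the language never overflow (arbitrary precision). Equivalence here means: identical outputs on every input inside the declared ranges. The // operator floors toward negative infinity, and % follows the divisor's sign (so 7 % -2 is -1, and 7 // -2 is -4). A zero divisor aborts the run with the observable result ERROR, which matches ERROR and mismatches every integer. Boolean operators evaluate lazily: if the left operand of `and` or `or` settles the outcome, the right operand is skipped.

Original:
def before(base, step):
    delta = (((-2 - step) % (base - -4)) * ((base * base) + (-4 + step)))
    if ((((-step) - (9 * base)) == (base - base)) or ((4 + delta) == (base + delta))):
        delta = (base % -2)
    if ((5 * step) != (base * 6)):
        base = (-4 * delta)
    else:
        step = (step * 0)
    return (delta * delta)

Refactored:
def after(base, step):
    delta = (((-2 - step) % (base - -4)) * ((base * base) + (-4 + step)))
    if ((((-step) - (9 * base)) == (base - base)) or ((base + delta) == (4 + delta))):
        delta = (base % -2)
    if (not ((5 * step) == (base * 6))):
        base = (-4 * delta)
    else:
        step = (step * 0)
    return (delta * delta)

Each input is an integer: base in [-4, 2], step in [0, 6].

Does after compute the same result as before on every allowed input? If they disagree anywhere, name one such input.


The two are interchangeable: boolean connective usage differs; also comparison usage differs, and every declared input agrees.
One worked example (base=-2, step=0) — before: delta := 0 | ((((-step) - (9 * base)) == (base - base)) or ((4 + delta) == (base + delta))): false | ((5 * step) != (base * 6)): true | base := 0 | result 0; after: delta := 0 | ((((-step) - (9 * base)) == (base - base)) or ((base + delta) == (4 + delta))): false | (not ((5 * step) == (base * 6))): true | base := 0 | result 0; agreement on 0.
Every one of the 49 inputs gives matching results.
verdict: equivalent


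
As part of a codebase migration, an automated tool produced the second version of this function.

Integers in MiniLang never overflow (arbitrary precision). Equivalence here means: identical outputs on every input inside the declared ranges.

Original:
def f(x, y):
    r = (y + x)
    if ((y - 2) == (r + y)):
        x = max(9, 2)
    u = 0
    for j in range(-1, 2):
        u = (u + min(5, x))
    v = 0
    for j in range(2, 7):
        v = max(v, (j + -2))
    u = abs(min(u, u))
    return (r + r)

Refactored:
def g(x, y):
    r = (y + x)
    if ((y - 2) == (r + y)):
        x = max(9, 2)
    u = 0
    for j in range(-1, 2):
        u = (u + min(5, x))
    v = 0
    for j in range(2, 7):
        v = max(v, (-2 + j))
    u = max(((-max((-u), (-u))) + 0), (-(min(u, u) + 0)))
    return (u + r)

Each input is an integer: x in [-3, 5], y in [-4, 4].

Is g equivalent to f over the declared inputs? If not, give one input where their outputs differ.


Consider the input x=-3, y=-4.
f: r=-7, then ((y - 2) == (r + y)) is false, then u=0, then (j=-1), then u=-3, then (j=0), then u=-6, then (j=1), then u=-9, then v=0, then (j=2), then v=0, then (j=3), then v=1, then (j=4), then v=2, then (j=5), then v=3, then (j=6), then v=4, then u=9, then returns -14
g: r=-7, then ((y - 2) == (r + y)) is false, then u=0, then (j=-1), then u=-3, then (j=0), then u=-6, then (j=1), then u=-9, then v=0, then (j=2), then v=0, then (j=3), then v=1, then (j=4), then v=2, then (j=5), then v=3, then (j=6), then v=4, then u=9, then returns 2
-14 against 2: the behavior changed.
verdict: not equivalent; witness: x=-3, y=-4


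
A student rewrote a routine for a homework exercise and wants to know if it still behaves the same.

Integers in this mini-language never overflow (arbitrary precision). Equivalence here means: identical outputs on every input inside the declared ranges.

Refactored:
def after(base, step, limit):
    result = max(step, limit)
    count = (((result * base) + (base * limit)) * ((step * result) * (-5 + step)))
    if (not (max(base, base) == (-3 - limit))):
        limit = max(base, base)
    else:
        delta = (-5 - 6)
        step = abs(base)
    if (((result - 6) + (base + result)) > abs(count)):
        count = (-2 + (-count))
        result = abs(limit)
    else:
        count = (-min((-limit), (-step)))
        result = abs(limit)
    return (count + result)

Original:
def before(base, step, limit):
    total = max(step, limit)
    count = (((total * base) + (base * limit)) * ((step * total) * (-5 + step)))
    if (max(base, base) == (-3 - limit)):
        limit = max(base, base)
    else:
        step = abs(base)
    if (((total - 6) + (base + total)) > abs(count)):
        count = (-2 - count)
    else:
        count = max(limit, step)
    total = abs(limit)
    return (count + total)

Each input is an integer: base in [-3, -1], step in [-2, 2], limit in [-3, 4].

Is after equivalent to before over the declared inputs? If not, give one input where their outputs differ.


Take base=-3, step=-2, limit=-3.
before: total = -2; count = -420; (max(base, base) == (-3 - limit)) -> false; step = 3; (((total - 6) + (base + total)) > abs(count)) -> false; count = 3; total = 3; return 6
after: result = -2; count = -420; (not (max(base, base) == (-3 - limit))) -> true; limit = -3; (((result - 6) + (base + result)) > abs(count)) -> false; count = -2; result = 3; return 1
6 against 1: the behavior changed.
verdict: not equivalent; witness: base=-3, step=-2, limit=-3


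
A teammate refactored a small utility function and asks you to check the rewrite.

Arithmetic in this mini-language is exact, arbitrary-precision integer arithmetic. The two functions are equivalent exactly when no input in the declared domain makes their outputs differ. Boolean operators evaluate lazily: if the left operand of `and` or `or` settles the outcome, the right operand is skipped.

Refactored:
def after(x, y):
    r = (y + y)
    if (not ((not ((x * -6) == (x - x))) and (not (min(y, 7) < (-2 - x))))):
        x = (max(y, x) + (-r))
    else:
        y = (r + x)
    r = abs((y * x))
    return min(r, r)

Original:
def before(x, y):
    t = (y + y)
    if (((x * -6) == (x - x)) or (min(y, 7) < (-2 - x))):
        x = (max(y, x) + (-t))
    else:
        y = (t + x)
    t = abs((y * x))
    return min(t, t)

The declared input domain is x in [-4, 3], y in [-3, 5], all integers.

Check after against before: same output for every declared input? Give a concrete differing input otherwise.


This is a faithful refactor — local variable names differ, plus boolean connective usage differs, but the computed results match everywhere.
As a probe, take x=1, y=1: before runs t becomes 2; next (((x * -6) == (x - x)) or (min(y, 7) < (-2 - x))) evaluates to false; next y becomes 3; next t becomes 3; next final value 3; after runs r becomes 2; next (not ((not ((x * -6) == (x - x))) and (not (min(y, 7) < (-2 - x))))) evaluates to false; next y becomes 3; next r becomes 3; next final value 3; both end at 3.
Every one of the 72 inputs gives matching results.
verdict: equivalent


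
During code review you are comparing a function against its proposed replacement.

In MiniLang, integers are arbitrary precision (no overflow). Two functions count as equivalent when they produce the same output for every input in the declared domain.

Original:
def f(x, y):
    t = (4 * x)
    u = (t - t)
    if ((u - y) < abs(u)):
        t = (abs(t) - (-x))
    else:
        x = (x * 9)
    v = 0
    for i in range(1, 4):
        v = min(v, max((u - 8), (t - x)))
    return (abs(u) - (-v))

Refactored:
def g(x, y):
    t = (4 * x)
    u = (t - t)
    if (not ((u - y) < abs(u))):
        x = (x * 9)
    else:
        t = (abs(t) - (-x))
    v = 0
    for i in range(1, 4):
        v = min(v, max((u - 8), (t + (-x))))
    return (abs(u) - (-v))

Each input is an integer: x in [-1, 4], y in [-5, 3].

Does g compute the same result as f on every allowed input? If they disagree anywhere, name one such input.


Side by side, the visible changes include: boolean connective usage differs; and arithmetic usage differs.
Tracing x=1, y=2: f: t=4, then u=0, then ((u - y) < abs(u)) is true, then t=5, then v=0, then (i=1), then v=0, then (i=2), then v=0, then (i=3), then v=0, then returns 0 | g: t=4, then u=0, then (not ((u - y) < abs(u))) is false, then t=5, then v=0, then (i=1), then v=0, then (i=2), then v=0, then (i=3), then v=0, then returns 0 — matching result 0.
An exhaustive pass over the 54 declared inputs shows identical outputs.
verdict: equivalent


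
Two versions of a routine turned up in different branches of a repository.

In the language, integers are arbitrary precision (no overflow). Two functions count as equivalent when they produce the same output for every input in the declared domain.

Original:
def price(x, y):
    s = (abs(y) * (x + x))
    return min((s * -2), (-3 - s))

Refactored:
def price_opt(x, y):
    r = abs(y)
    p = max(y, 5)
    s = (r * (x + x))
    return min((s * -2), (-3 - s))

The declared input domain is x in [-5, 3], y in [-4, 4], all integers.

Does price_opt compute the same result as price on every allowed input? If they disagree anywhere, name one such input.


Equivalent. The diff adds an assignment to `p` whose value nothing reads, which nothing downstream consumes.
An exhaustive pass over the 81 declared inputs shows identical outputs.
One worked example (x=-5, y=1) — price: s becomes -10; next final value 7; price_opt: r becomes 1; next p becomes 5; next s becomes -10; next final value 7; agreement on 7.
verdict: equivalent


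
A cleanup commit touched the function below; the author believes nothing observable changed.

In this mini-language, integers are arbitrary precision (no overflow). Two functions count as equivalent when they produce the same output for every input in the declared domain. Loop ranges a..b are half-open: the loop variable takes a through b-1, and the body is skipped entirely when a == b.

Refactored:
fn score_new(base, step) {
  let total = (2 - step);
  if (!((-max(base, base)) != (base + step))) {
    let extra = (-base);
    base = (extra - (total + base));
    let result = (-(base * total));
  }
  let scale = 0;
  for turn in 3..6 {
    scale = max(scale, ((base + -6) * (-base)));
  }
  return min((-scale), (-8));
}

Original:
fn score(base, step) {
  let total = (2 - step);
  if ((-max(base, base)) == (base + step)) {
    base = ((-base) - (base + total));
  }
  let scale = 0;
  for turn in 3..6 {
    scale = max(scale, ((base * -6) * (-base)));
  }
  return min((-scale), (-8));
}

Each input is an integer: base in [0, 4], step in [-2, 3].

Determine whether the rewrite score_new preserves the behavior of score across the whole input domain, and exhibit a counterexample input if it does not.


Try base=0, step=0.
score: total = 2; ((-max(base, base)) == (base + step)) -> true; base = -2; scale = 0; [turn=3]; scale = 24; [turn=4]; scale = 24; [turn=5]; scale = 24; return -24
score_new: total = 2; (!((-max(base, base)) != (base + step))) -> true; extra = 0; base = -2; result = 4; scale = 0; [turn=3]; scale = 0; [turn=4]; scale = 0; [turn=5]; scale = 0; return -8
-24 against -8: the behavior changed.
verdict: not equivalent; witness: base=0, step=0


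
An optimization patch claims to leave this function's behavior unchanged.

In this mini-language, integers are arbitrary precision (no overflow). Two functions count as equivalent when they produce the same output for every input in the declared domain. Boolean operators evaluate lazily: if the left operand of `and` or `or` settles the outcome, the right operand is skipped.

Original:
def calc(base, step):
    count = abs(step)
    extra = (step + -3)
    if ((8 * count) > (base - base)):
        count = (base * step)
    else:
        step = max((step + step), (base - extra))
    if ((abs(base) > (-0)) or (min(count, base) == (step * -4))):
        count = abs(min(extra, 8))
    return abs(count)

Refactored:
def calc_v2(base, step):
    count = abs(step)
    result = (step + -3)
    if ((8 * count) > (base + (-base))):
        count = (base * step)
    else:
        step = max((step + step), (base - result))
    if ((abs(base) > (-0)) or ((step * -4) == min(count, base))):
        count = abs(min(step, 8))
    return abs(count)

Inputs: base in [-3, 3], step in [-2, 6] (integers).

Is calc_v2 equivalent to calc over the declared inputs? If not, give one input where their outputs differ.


The rewrite breaks on base=-3, step=-2, where the results are 5 and 2.
calc: count becomes 2; next extra becomes -5; next ((8 * count) > (base - base)) evaluates to true; next count becomes 6; next ((abs(base) > (-0)) or (min(count, base) == (step * -4))) evaluates to true; next count becomes 5; next final value 5
calc_v2: count becomes 2; next result becomes -5; next ((8 * count) > (base + (-base))) evaluates to true; next count becomes 6; next ((abs(base) > (-0)) or ((step * -4) == min(count, base))) evaluates to true; next count becomes 2; next final value 2
verdict: not equivalent; witness: base=-3, step=-2


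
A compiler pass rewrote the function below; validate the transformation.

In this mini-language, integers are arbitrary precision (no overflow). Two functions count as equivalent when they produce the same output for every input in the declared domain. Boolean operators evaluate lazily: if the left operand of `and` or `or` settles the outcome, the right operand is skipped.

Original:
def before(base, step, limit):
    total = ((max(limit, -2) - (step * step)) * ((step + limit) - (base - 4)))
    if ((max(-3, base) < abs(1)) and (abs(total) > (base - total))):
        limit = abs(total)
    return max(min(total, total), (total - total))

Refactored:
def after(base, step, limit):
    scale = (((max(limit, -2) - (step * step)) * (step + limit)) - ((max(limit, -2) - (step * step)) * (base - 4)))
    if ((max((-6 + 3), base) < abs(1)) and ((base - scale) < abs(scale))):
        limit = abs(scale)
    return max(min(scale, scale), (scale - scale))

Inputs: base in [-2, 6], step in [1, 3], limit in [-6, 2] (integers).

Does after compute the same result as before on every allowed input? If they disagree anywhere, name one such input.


Behavior is preserved: although arithmetic usage differs, constant usage differs, min/max/abs usage differs, comparison usage differs, local variable names differ, the outputs never diverge.
One worked example (base=-1, step=3, limit=0) — before: total = -72; ((max(-3, base) < abs(1)) and (abs(total) > (base - total))) -> true; limit = 72; return 0; after: scale = -72; ((max((-6 + 3), base) < abs(1)) and ((base - scale) < abs(scale))) -> true; limit = 72; return 0; agreement on 0.
Checked all 243 inputs in the declared domain: the outputs agree on every one.
verdict: equivalent


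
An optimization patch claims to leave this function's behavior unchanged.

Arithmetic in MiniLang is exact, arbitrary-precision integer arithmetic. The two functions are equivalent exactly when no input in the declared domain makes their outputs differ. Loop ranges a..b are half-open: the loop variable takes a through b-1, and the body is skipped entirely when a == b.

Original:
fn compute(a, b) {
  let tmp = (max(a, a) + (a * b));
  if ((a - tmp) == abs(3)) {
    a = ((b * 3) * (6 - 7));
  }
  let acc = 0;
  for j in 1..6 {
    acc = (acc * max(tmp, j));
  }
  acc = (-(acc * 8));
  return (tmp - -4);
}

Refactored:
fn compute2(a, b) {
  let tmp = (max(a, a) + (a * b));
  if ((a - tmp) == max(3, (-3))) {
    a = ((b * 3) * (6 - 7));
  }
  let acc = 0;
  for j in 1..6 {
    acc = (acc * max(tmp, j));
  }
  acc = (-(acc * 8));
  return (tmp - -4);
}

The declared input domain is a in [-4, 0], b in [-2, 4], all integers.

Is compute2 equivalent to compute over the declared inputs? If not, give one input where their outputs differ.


The two versions differ — the changes include constant usage differs, plus min/max/abs usage differs.
Tracing a=-2, b=4: compute: tmp becomes -10; next ((a - tmp) == abs(3)) evaluates to false; next acc becomes 0; next at j=1:; next acc becomes 0; next at j=2:; next acc becomes 0; next at j=3:; next acc becomes 0; next at j=4:; next acc becomes 0; next at j=5:; next acc becomes 0; next acc becomes 0; next final value -6 | compute2: tmp becomes -10; next ((a - tmp) == max(3, (-3))) evaluates to false; next acc becomes 0; next at j=1:; next acc becomes 0; next at j=2:; next acc becomes 0; next at j=3:; next acc becomes 0; next at j=4:; next acc becomes 0; next at j=5:; next acc becomes 0; next acc becomes 0; next final value -6 — matching result -6.
Sweeping the whole domain (35 inputs) finds no disagreement.
verdict: equivalent


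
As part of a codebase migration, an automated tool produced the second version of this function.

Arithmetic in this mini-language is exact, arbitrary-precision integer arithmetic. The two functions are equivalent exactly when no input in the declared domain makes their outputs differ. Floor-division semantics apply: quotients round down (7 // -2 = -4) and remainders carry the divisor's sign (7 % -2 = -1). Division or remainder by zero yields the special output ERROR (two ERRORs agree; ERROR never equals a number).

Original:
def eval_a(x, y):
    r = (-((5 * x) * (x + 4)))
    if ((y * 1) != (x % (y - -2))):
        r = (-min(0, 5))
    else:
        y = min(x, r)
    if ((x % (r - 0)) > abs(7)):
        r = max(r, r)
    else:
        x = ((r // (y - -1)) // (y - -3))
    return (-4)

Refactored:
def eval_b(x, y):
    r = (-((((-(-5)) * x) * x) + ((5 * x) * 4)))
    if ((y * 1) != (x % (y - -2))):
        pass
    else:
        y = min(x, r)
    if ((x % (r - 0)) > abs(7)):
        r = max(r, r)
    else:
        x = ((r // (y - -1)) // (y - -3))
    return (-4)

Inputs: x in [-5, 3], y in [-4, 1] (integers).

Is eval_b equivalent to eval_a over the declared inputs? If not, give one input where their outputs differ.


Try x=-5, y=-4.
eval_a: r := -25 | ((y * 1) != (x % (y - -2))): true | r := 0 | divide-by-zero, output ERROR
eval_b: r := -25 | ((y * 1) != (x % (y - -2))): true | ((x % (r - 0)) > abs(7)): false | x := -8 | result -4
ERROR against -4: the behavior changed.
verdict: not equivalent; witness: x=-5, y=-4


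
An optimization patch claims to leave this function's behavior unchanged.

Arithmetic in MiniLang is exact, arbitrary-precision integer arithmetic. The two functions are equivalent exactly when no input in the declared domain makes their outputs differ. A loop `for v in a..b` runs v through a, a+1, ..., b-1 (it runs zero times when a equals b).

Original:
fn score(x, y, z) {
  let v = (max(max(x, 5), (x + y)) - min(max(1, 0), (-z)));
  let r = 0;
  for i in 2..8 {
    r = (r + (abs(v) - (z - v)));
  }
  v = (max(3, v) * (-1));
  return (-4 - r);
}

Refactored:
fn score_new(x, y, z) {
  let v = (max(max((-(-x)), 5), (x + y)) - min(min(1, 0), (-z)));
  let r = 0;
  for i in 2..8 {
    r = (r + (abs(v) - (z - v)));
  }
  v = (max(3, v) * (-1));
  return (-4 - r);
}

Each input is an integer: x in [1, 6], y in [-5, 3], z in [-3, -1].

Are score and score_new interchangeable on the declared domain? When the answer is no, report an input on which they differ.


Take x=1, y=-5, z=-3.
score: v = 4; r = 0; [i=2]; r = 11; [i=3]; r = 22; [i=4]; r = 33; [i=5]; r = 44; [i=6]; r = 55; [i=7]; r = 66; v = -4; return -70
score_new: v = 5; r = 0; [i=2]; r = 13; [i=3]; r = 26; [i=4]; r = 39; [i=5]; r = 52; [i=6]; r = 65; [i=7]; r = 78; v = -5; return -82
-70 and -82 differ, so these are not the same function on this domain.
verdict: not equivalent; witness: x=1, y=-5, z=-3


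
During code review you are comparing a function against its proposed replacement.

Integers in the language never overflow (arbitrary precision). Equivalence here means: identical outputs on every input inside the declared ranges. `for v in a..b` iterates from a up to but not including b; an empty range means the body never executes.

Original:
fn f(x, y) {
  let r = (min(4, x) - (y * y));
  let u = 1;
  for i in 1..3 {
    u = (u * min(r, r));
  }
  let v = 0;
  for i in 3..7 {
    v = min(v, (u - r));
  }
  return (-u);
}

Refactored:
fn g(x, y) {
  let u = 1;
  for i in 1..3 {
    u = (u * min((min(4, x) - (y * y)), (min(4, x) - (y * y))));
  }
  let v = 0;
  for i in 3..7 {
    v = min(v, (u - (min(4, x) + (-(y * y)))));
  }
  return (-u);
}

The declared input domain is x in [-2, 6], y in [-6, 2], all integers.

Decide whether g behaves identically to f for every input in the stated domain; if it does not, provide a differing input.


Equivalent — the differences include arithmetic usage differs, and local variable names differ, and statement counts differ, and constant usage differs, and min/max/abs usage differs, yet no declared input distinguishes the two.
Spot check at x=5, y=0 — f: r=4, then u=1, then (i=1), then u=4, then (i=2), then u=16, then v=0, then (i=3), then v=0, then (i=4), then v=0, then (i=5), then v=0, then (i=6), then v=0, then returns -16. g: u=1, then (i=1), then u=4, then (i=2), then u=16, then v=0, then (i=3), then v=0, then (i=4), then v=0, then (i=5), then v=0, then (i=6), then v=0, then returns -16. Both give -16.
Checked all 81 inputs in the declared domain: the outputs agree on every one.
verdict: equivalent


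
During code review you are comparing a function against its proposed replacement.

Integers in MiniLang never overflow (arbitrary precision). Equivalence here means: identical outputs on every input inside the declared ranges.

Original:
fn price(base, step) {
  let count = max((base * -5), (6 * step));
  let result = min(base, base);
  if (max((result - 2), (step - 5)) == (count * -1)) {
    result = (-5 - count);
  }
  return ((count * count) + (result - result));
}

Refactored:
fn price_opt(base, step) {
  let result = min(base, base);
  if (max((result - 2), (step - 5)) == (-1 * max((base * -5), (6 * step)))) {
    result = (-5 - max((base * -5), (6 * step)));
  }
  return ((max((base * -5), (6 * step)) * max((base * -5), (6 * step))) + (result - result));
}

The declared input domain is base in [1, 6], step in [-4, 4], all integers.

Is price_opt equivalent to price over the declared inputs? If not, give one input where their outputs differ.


The two are interchangeable: local variable names differ, min/max/abs usage differs, arithmetic usage differs, constant usage differs, statement counts differ, and every declared input agrees.
Spot check at base=4, step=3 — price: count becomes 18; next result becomes 4; next (max((result - 2), (step - 5)) == (count * -1)) evaluates to false; next final value 324. price_opt: result becomes 4; next (max((result - 2), (step - 5)) == (-1 * max((base * -5), (6 * step)))) evaluates to false; next final value 324. Both give 324.
Sweeping the whole domain (54 inputs) finds no disagreement.
verdict: equivalent


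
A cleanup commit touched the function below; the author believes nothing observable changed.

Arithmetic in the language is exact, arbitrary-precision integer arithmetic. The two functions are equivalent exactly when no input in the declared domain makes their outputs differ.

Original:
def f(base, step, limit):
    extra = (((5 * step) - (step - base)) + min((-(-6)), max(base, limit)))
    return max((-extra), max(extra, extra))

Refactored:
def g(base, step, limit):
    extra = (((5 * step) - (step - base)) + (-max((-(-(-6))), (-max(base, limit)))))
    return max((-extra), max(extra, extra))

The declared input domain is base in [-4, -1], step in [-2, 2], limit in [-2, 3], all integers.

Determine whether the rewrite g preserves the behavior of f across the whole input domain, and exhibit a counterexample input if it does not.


Behavior is preserved: although min/max/abs usage differs, the outputs never diverge.
Tracing base=-4, step=-2, limit=0: f: extra=-12, then returns 12 | g: extra=-12, then returns 12 — matching result 12.
Across all 120 domain points the two functions coincide.
verdict: equivalent


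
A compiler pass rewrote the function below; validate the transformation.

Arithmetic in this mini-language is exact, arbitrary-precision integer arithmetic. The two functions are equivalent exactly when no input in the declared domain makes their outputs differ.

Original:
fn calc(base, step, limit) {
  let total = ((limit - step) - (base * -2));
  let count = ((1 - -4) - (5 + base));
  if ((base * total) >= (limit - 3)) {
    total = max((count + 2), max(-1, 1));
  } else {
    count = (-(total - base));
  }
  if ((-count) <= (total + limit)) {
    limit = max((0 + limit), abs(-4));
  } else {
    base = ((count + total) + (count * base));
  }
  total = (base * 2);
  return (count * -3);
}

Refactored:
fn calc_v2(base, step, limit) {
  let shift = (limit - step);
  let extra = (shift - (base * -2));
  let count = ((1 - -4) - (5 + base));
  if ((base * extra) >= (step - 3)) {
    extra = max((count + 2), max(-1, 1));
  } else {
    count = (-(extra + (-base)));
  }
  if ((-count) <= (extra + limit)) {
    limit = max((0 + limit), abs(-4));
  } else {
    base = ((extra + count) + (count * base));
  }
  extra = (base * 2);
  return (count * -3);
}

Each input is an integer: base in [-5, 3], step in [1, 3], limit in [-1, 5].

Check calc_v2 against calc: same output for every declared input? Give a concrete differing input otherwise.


The rewrite breaks on base=-2, step=1, limit=5, where the results are 6 and -6.
calc: total = 0; count = 2; ((base * total) >= (limit - 3)) -> false; count = -2; ((-count) <= (total + limit)) -> true; limit = 5; total = -4; return 6
calc_v2: shift = 4; extra = 0; count = 2; ((base * extra) >= (step - 3)) -> true; extra = 4; ((-count) <= (extra + limit)) -> true; limit = 5; extra = -4; return -6
verdict: not equivalent; witness: base=-2, step=1, limit=5


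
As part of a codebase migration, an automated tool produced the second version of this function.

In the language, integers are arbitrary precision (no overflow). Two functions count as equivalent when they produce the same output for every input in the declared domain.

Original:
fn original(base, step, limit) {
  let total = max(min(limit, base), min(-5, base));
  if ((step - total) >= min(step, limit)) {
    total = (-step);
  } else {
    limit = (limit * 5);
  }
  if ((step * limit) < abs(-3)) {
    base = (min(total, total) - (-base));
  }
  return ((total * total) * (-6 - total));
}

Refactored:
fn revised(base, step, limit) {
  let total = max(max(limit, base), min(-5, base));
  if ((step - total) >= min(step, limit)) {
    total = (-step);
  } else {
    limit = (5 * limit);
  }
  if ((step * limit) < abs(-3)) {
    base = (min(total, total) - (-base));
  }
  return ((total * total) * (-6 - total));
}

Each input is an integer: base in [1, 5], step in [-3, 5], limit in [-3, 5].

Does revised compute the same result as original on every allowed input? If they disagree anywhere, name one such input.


Try base=1, step=-3, limit=-3.
original: total becomes -3; next ((step - total) >= min(step, limit)) evaluates to true; next total becomes 3; next ((step * limit) < abs(-3)) evaluates to false; next final value -81
revised: total becomes 1; next ((step - total) >= min(step, limit)) evaluates to false; next limit becomes -15; next ((step * limit) < abs(-3)) evaluates to false; next final value -7
-81 != -7, so the rewrite changes behavior.
verdict: not equivalent; witness: base=1, step=-3, limit=-3


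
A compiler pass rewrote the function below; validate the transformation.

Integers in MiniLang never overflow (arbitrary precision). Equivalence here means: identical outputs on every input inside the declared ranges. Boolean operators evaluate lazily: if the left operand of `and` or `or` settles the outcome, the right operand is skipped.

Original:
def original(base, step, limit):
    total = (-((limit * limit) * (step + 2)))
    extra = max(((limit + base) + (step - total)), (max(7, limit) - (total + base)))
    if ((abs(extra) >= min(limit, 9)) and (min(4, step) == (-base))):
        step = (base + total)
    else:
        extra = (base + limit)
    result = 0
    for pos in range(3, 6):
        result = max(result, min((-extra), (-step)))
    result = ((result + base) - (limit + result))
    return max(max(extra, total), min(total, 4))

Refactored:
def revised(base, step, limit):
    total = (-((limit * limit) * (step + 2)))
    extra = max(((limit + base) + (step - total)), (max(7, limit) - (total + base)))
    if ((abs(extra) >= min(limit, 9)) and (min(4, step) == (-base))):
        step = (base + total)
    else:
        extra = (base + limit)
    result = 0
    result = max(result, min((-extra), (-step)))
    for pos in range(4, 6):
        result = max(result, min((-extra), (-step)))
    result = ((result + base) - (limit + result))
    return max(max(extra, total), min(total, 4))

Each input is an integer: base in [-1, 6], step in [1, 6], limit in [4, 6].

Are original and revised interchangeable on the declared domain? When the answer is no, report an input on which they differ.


Reading the diff, among the changes: loop structure differs; statement counts differ; min/max/abs usage differs.
Spot check at base=6, step=4, limit=4 — original: total=-96, then extra=110, then ((abs(extra) >= min(limit, 9)) and (min(4, step) == (-base))) is false, then extra=10, then result=0, then (pos=3), then result=0, then (pos=4), then result=0, then (pos=5), then result=0, then result=2, then returns 10. revised: total=-96, then extra=110, then ((abs(extra) >= min(limit, 9)) and (min(4, step) == (-base))) is false, then extra=10, then result=0, then result=0, then (pos=4), then result=0, then (pos=5), then result=0, then result=2, then returns 10. Both give 10.
Checked all 144 inputs in the declared domain: the outputs agree on every one.
verdict: equivalent


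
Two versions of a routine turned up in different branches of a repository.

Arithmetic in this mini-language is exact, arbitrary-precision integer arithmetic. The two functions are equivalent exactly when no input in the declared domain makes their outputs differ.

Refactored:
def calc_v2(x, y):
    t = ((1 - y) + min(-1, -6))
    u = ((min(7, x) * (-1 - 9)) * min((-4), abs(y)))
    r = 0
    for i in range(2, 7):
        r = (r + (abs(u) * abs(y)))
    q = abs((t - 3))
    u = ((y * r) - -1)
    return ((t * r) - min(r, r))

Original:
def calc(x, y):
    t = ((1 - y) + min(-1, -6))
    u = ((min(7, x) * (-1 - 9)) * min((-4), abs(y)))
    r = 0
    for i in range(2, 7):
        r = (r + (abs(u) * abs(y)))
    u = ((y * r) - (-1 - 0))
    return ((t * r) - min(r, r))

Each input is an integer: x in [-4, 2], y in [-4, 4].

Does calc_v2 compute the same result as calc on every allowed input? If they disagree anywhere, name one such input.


Side by side, the visible changes include: statement counts differ, and constant usage differs, and local variable names differ, and min/max/abs usage differs.
As a probe, take x=-3, y=-3: calc runs t=-2, then u=-120, then r=0, then (i=2), then r=360, then (i=3), then r=720, then (i=4), then r=1080, then (i=5), then r=1440, then (i=6), then r=1800, then u=-5399, then returns -5400; calc_v2 runs t=-2, then u=-120, then r=0, then (i=2), then r=360, then (i=3), then r=720, then (i=4), then r=1080, then (i=5), then r=1440, then (i=6), then r=1800, then q=5, then u=-5399, then returns -5400; both end at -5400.
Checked all 63 inputs in the declared domain: the outputs agree on every one.
verdict: equivalent


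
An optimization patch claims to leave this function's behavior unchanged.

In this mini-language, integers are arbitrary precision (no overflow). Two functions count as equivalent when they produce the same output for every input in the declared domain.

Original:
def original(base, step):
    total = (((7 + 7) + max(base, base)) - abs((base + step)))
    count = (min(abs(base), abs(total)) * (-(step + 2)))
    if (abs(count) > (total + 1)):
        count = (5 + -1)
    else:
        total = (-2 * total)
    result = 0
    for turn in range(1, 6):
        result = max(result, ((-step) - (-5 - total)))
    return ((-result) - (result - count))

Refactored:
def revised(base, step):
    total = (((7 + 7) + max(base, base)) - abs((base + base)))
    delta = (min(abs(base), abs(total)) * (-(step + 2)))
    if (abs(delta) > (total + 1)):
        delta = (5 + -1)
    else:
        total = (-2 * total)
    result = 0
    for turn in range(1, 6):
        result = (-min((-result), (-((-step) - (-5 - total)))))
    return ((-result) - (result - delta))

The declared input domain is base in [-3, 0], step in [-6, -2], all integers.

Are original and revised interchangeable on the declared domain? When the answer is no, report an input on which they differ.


Input base=-3, step=-6: -22 from original versus -28 from revised.
verdict: not equivalent; witness: base=-3, step=-6


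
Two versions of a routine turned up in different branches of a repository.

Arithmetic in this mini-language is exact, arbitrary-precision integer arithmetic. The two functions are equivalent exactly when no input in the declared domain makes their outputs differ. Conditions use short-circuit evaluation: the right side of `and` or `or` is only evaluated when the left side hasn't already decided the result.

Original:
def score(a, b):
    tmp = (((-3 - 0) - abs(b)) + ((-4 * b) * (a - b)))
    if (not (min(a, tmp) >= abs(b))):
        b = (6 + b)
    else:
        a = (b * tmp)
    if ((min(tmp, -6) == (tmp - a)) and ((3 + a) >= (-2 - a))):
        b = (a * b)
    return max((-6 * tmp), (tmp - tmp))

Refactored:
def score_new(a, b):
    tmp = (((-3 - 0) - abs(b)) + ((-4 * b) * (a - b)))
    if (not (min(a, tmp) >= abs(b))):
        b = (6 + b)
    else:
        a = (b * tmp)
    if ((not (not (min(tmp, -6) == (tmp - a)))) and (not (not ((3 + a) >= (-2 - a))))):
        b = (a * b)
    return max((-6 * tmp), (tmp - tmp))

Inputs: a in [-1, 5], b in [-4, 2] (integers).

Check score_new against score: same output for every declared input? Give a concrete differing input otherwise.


The two versions differ — the changes include boolean connective usage differs.
As a probe, take a=3, b=2: score runs tmp becomes -13; next (not (min(a, tmp) >= abs(b))) evaluates to true; next b becomes 8; next ((min(tmp, -6) == (tmp - a)) and ((3 + a) >= (-2 - a))) evaluates to false; next final value 78; score_new runs tmp becomes -13; next (not (min(a, tmp) >= abs(b))) evaluates to true; next b becomes 8; next ((not (not (min(tmp, -6) == (tmp - a)))) and (not (not ((3 + a) >= (-2 - a))))) evaluates to false; next final value 78; both end at 78.
Every one of the 49 inputs gives matching results.
verdict: equivalent


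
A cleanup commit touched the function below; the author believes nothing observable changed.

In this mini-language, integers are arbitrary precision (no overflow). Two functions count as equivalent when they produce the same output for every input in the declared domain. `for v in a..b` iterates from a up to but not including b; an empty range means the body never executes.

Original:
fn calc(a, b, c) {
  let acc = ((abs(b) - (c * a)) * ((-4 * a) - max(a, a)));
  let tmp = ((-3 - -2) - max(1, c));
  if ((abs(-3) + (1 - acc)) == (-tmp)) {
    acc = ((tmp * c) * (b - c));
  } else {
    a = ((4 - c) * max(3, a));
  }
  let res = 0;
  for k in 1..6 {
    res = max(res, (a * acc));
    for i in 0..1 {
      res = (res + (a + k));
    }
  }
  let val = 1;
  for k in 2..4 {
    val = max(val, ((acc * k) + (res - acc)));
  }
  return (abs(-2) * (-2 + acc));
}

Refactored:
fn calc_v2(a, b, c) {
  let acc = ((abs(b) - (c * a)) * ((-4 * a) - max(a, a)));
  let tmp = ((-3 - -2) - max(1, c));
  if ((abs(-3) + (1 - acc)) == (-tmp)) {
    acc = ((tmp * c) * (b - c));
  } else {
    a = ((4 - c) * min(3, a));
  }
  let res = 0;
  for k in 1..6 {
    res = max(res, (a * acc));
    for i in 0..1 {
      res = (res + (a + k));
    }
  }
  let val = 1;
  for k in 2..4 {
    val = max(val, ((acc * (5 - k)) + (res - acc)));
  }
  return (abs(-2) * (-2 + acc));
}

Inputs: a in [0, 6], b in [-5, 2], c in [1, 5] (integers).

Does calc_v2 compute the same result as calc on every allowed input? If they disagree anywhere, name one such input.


Although `max(3, a)` became `min(3, a)`, no input in the stated domain can expose it.
One worked example (a=6, b=-5, c=2) — calc: acc becomes 210; next tmp becomes -3; next ((abs(-3) + (1 - acc)) == (-tmp)) evaluates to false; next a becomes 12; next res becomes 0; next at k=1:; next res becomes 2520; next at i=0:; next res becomes 2533; next at k=2:; next res becomes 2533; next at i=0:; next res becomes 2547; next at k=3:; next res becomes 2547; next at i=0:; next res becomes 2562; next at k=4:; next res becomes 2562; next at i=0:; next res becomes 2578; next at k=5:; next res becomes 2578; next at i=0:; next res becomes 2595; next val becomes 1; next at k=2:; next val becomes 2805; next at k=3:; next val becomes 3015; next final value 416; calc_v2: acc becomes 210; next tmp becomes -3; next ((abs(-3) + (1 - acc)) == (-tmp)) evaluates to false; next a becomes 6; next res becomes 0; next at k=1:; next res becomes 1260; next at i=0:; next res becomes 1267; next at k=2:; next res becomes 1267; next at i=0:; next res becomes 1275; next at k=3:; next res becomes 1275; next at i=0:; next res becomes 1284; next at k=4:; next res becomes 1284; next at i=0:; next res becomes 1294; next at k=5:; next res becomes 1294; next at i=0:; next res becomes 1305; next val becomes 1; next at k=2:; next val becomes 1725; next at k=3:; next val becomes 1725; next final value 416; agreement on 416.
Checked all 280 inputs in the declared domain: the outputs agree on every one.
verdict: equivalent
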